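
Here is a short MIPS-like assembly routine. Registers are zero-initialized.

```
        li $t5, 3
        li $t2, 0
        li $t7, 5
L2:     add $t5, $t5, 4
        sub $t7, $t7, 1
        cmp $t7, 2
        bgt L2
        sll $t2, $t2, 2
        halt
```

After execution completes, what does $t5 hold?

15

li $t5, 3 → $t5=3
li $t2, 0 → $t2=0
li $t7, 5 → $t7=5
add $t5, $t5, 4 → $t5=3+4=7
sub $t7, $t7, 1 → $t7=5-1=4
cmp $t7, 2  (cmp 4,2)
bgt L2: taken
add $t5, $t5, 4 → $t5=7+4=11
sub $t7, $t7, 1 → $t7=4-1=3
cmp $t7, 2  (cmp 3,2)
bgt L2: taken
add $t5, $t5, 4 → $t5=11+4=15
sub $t7, $t7, 1 → $t7=3-1=2
cmp $t7, 2  (cmp 2,2)
bgt L2: not taken
sll $t2, $t2, 2 → $t2=0<<2=0
halt.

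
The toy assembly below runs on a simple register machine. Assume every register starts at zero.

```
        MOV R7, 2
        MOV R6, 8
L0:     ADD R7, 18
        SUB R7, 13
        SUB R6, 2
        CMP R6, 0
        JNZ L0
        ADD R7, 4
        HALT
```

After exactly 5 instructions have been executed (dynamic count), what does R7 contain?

7

after MOV R7, 2: R7=2
after MOV R6, 8: R6=8
after ADD R7, 18: R7=2+18=20
after SUB R7, 13: R7=20-13=7
after SUB R6, 2: R6=8-2=6
After step 5: R7 = 7.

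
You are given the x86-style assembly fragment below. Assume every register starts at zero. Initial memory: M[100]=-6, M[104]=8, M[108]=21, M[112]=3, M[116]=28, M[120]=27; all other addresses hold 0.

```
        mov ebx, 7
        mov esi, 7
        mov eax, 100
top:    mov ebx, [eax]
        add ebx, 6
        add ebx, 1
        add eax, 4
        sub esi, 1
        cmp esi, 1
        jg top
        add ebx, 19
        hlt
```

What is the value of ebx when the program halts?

53

mov ebx, 7 → ebx=7
mov esi, 7 → esi=7
mov eax, 100 → eax=100
mov ebx, [eax] → ebx=M[100]=-6
add ebx, 6 → ebx=(-6)+6=0
add ebx, 1 → ebx=0+1=1
add eax, 4 → eax=100+4=104
sub esi, 1 → esi=7-1=6
cmp esi, 1  (cmp 6,1)
jg top: taken
mov ebx, [eax] → ebx=M[104]=8
add ebx, 6 → ebx=8+6=14
add ebx, 1 → ebx=14+1=15
add eax, 4 → eax=104+4=108
sub esi, 1 → esi=6-1=5
cmp esi, 1  (cmp 5,1)
jg top: taken
mov ebx, [eax] → ebx=M[108]=21
add ebx, 6 → ebx=21+6=27
add ebx, 1 → ebx=27+1=28
add eax, 4 → eax=108+4=112
sub esi, 1 → esi=5-1=4
cmp esi, 1  (cmp 4,1)
jg top: taken
mov ebx, [eax] → ebx=M[112]=3
add ebx, 6 → ebx=3+6=9
add ebx, 1 → ebx=9+1=10
add eax, 4 → eax=112+4=116
sub esi, 1 → esi=4-1=3
cmp esi, 1  (cmp 3,1)
jg top: taken
mov ebx, [eax] → ebx=M[116]=28
add ebx, 6 → ebx=28+6=34
add ebx, 1 → ebx=34+1=35
add eax, 4 → eax=116+4=120
sub esi, 1 → esi=3-1=2
cmp esi, 1  (cmp 2,1)
jg top: taken
mov ebx, [eax] → ebx=M[120]=27
add ebx, 6 → ebx=27+6=33
add ebx, 1 → ebx=33+1=34
add eax, 4 → eax=120+4=124
sub esi, 1 → esi=2-1=1
cmp esi, 1  (cmp 1,1)
jg top: not taken
add ebx, 19 → ebx=34+19=53
halt.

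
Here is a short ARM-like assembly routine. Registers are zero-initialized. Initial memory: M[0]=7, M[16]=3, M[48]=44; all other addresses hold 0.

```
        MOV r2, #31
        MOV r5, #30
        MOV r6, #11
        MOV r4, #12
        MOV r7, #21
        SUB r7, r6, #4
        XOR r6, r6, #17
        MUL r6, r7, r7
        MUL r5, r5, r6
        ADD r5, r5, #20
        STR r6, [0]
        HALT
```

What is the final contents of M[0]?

49

after MOV r2, #31: r2=31
after MOV r5, #30: r5=30
after MOV r6, #11: r6=11
after MOV r4, #12: r4=12
after MOV r7, #21: r7=21
after SUB r7, r6, #4: r7=11-4=7
after XOR r6, r6, #17: r6=11^17=26
after MUL r6, r7, r7: r6=7*7=49
after MUL r5, r5, r6: r5=30*49=1470
after ADD r5, r5, #20: r5=1470+20=1490
STR r6, [0] → M[0]=49
halt.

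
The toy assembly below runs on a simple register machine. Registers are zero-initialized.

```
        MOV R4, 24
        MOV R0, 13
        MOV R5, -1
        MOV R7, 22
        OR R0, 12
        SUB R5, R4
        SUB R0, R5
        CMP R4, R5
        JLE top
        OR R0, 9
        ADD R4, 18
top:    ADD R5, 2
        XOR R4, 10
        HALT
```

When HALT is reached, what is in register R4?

MOV R4, 24 → R4=24
MOV R0, 13 → R0=13
MOV R5, -1 → R5=-1
MOV R7, 22 → R7=22
OR R0, 12 → R0=13|12=13
SUB R5, R4 → R5=(-1)-24=-25
SUB R0, R5 → R0=13-(-25)=38
CMP R4, R5  (cmp 24,-25)
JLE top: not taken
OR R0, 9 → R0=38|9=47
ADD R4, 18 → R4=24+18=42
ADD R5, 2 → R5=(-25)+2=-23
XOR R4, 10 → R4=42^10=32
halt.

32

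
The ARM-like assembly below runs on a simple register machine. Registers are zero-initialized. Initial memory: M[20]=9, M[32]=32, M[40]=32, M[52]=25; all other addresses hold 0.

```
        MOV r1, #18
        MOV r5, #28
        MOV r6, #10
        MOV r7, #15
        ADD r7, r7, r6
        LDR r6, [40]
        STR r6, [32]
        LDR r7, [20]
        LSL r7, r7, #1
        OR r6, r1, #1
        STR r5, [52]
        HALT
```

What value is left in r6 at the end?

MOV r1, #18 → r1=18
MOV r5, #28 → r5=28
MOV r6, #10 → r6=10
MOV r7, #15 → r7=15
ADD r7, r7, r6 → r7=15+10=25
LDR r6, [40] → r6=M[40]=32
STR r6, [32] → M[32]=32
LDR r7, [20] → r7=M[20]=9
LSL r7, r7, #1 → r7=9<<1=18
OR r6, r1, #1 → r6=18|1=19
STR r5, [52] → M[52]=28
halt.

19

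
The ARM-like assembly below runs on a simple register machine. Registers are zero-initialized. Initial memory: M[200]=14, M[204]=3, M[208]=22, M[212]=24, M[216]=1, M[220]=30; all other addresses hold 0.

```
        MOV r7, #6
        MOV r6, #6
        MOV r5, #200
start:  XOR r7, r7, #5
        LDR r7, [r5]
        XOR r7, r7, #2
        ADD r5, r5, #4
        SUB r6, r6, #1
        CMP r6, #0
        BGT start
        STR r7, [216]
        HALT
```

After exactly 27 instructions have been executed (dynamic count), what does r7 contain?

r7=6
r6=6
r5=200
r7=6^5=3
r7=M[200]=14
r7=14^2=12
r5=200+4=204
r6=6-1=5
CMP r6, #0  (cmp 5,0)
BGT start: taken
r7=12^5=9
r7=M[204]=3
r7=3^2=1
r5=204+4=208
r6=5-1=4
CMP r6, #0  (cmp 4,0)
BGT start: taken
r7=1^5=4
r7=M[208]=22
r7=22^2=20
r5=208+4=212
r6=4-1=3
CMP r6, #0  (cmp 3,0)
BGT start: taken
r7=20^5=17
r7=M[212]=24
r7=24^2=26
After step 27: r7 = 26.

26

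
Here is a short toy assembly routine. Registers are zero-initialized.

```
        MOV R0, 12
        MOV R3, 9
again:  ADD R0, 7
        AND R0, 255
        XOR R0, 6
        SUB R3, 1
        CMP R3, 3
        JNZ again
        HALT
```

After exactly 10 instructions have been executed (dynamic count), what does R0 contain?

28

R0=12
R3=9
R0=12+7=19
R0=19&255=19
R0=19^6=21
R3=9-1=8
CMP R3, 3  (cmp 8,3)
JNZ again: taken
R0=21+7=28
R0=28&255=28
After step 10: R0 = 28.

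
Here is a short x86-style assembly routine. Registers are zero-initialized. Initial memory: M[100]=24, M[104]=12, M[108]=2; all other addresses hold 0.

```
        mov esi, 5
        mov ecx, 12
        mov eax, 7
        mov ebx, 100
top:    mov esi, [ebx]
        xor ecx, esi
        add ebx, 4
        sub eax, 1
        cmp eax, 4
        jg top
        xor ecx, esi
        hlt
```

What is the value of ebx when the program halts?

112

mov esi, 5 → esi=5
mov ecx, 12 → ecx=12
mov eax, 7 → eax=7
mov ebx, 100 → ebx=100
mov esi, [ebx] → esi=M[100]=24
xor ecx, esi → ecx=12^24=20
add ebx, 4 → ebx=100+4=104
sub eax, 1 → eax=7-1=6
cmp eax, 4  (cmp 6,4)
jg top: taken
mov esi, [ebx] → esi=M[104]=12
xor ecx, esi → ecx=20^12=24
add ebx, 4 → ebx=104+4=108
sub eax, 1 → eax=6-1=5
cmp eax, 4  (cmp 5,4)
jg top: taken
mov esi, [ebx] → esi=M[108]=2
xor ecx, esi → ecx=24^2=26
add ebx, 4 → ebx=108+4=112
sub eax, 1 → eax=5-1=4
cmp eax, 4  (cmp 4,4)
jg top: not taken
xor ecx, esi → ecx=26^2=24
halt.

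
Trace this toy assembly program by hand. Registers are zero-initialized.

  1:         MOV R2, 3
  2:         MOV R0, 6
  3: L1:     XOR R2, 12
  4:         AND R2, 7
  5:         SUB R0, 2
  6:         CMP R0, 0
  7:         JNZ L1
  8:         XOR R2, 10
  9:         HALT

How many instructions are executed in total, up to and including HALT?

R2=3
R0=6
R2=3^12=15
R2=15&7=7
R0=6-2=4
CMP R0, 0  (cmp 4,0)
JNZ L1: taken
R2=7^12=11
R2=11&7=3
R0=4-2=2
CMP R0, 0  (cmp 2,0)
JNZ L1: taken
R2=3^12=15
R2=15&7=7
R0=2-2=0
CMP R0, 0  (cmp 0,0)
JNZ L1: not taken
R2=7^10=13
halt.
Total executed instructions: 19.

19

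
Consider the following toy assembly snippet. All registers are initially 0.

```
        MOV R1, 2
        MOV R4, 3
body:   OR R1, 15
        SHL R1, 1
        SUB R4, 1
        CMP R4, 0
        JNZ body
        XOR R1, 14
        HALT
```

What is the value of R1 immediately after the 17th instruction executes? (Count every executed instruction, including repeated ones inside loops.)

126

MOV R1, 2 → R1=2
MOV R4, 3 → R4=3
OR R1, 15 → R1=2|15=15
SHL R1, 1 → R1=15<<1=30
SUB R4, 1 → R4=3-1=2
CMP R4, 0  (cmp 2,0)
JNZ body: taken
OR R1, 15 → R1=30|15=31
SHL R1, 1 → R1=31<<1=62
SUB R4, 1 → R4=2-1=1
CMP R4, 0  (cmp 1,0)
JNZ body: taken
OR R1, 15 → R1=62|15=63
SHL R1, 1 → R1=63<<1=126
SUB R4, 1 → R4=1-1=0
CMP R4, 0  (cmp 0,0)
JNZ body: not taken
After step 17: R1 = 126.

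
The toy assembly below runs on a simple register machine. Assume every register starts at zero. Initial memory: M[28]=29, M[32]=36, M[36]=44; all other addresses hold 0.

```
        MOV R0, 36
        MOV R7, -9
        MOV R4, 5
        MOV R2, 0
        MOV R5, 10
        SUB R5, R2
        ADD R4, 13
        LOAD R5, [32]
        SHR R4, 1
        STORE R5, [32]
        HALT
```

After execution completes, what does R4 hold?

9

after MOV R0, 36: R0=36
after MOV R7, -9: R7=-9
after MOV R4, 5: R4=5
after MOV R2, 0: R2=0
after MOV R5, 10: R5=10
after SUB R5, R2: R5=10-0=10
after ADD R4, 13: R4=5+13=18
after LOAD R5, [32]: R5=M[32]=36
after SHR R4, 1: R4=18>>1=9
STORE R5, [32] → M[32]=36
halt.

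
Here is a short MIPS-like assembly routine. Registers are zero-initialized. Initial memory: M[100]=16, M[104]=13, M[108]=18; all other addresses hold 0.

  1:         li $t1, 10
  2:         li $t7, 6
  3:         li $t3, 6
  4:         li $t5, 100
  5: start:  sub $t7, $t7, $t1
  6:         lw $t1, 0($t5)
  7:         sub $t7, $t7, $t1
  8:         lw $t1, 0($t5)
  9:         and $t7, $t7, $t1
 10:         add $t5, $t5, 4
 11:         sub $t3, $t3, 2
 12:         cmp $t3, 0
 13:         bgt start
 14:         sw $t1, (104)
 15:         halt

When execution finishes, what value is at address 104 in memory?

li $t1, 10 → $t1=10
li $t7, 6 → $t7=6
li $t3, 6 → $t3=6
li $t5, 100 → $t5=100
sub $t7, $t7, $t1 → $t7=6-10=-4
lw $t1, 0($t5) → $t1=M[100]=16
sub $t7, $t7, $t1 → $t7=(-4)-16=-20
lw $t1, 0($t5) → $t1=M[100]=16
and $t7, $t7, $t1 → $t7=(-20)&16=0
add $t5, $t5, 4 → $t5=100+4=104
sub $t3, $t3, 2 → $t3=6-2=4
cmp $t3, 0  (cmp 4,0)
bgt start: taken
sub $t7, $t7, $t1 → $t7=0-16=-16
lw $t1, 0($t5) → $t1=M[104]=13
sub $t7, $t7, $t1 → $t7=(-16)-13=-29
lw $t1, 0($t5) → $t1=M[104]=13
and $t7, $t7, $t1 → $t7=(-29)&13=1
add $t5, $t5, 4 → $t5=104+4=108
sub $t3, $t3, 2 → $t3=4-2=2
cmp $t3, 0  (cmp 2,0)
bgt start: taken
sub $t7, $t7, $t1 → $t7=1-13=-12
lw $t1, 0($t5) → $t1=M[108]=18
sub $t7, $t7, $t1 → $t7=(-12)-18=-30
lw $t1, 0($t5) → $t1=M[108]=18
and $t7, $t7, $t1 → $t7=(-30)&18=2
add $t5, $t5, 4 → $t5=108+4=112
sub $t3, $t3, 2 → $t3=2-2=0
cmp $t3, 0  (cmp 0,0)
bgt start: not taken
sw $t1, (104) → M[104]=18
halt.

18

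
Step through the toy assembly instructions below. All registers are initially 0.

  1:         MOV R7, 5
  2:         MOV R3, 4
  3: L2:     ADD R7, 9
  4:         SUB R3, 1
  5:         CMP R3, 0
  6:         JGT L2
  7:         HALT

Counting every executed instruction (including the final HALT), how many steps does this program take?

MOV R7, 5 → R7=5
MOV R3, 4 → R3=4
ADD R7, 9 → R7=5+9=14
SUB R3, 1 → R3=4-1=3
CMP R3, 0  (cmp 3,0)
JGT L2: taken
ADD R7, 9 → R7=14+9=23
SUB R3, 1 → R3=3-1=2
CMP R3, 0  (cmp 2,0)
JGT L2: taken
ADD R7, 9 → R7=23+9=32
SUB R3, 1 → R3=2-1=1
CMP R3, 0  (cmp 1,0)
JGT L2: taken
ADD R7, 9 → R7=32+9=41
SUB R3, 1 → R3=1-1=0
CMP R3, 0  (cmp 0,0)
JGT L2: not taken
halt.
Total executed instructions: 19.

19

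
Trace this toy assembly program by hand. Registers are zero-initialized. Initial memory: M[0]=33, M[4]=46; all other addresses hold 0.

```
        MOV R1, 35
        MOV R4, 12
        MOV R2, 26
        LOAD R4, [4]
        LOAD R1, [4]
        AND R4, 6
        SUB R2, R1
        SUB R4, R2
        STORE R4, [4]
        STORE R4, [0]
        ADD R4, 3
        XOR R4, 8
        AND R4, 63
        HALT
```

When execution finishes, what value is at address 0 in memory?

after MOV R1, 35: R1=35
after MOV R4, 12: R4=12
after MOV R2, 26: R2=26
after LOAD R4, [4]: R4=M[4]=46
after LOAD R1, [4]: R1=M[4]=46
after AND R4, 6: R4=46&6=6
after SUB R2, R1: R2=26-46=-20
after SUB R4, R2: R4=6-(-20)=26
STORE R4, [4] → M[4]=26
STORE R4, [0] → M[0]=26
after ADD R4, 3: R4=26+3=29
after XOR R4, 8: R4=29^8=21
after AND R4, 63: R4=21&63=21
halt.

26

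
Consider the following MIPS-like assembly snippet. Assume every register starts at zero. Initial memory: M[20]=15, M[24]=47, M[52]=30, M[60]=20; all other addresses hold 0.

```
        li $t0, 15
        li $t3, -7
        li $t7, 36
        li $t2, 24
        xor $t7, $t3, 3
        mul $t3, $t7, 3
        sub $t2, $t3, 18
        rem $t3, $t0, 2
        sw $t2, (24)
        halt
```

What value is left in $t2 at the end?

$t0=15
$t3=-7
$t7=36
$t2=24
$t7=(-7)^3=-6
$t3=(-6)*3=-18
$t2=(-18)-18=-36
$t3=15%2=1
sw $t2, (24) → M[24]=-36
halt.

-36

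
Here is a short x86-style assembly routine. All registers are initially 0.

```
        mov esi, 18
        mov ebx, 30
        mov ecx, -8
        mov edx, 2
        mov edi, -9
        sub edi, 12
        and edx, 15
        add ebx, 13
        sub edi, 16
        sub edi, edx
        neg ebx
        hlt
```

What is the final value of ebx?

mov esi, 18 → esi=18
mov ebx, 30 → ebx=30
mov ecx, -8 → ecx=-8
mov edx, 2 → edx=2
mov edi, -9 → edi=-9
sub edi, 12 → edi=(-9)-12=-21
and edx, 15 → edx=2&15=2
add ebx, 13 → ebx=30+13=43
sub edi, 16 → edi=(-21)-16=-37
sub edi, edx → edi=(-37)-2=-39
neg ebx → ebx=-(43)=-43
halt.

-43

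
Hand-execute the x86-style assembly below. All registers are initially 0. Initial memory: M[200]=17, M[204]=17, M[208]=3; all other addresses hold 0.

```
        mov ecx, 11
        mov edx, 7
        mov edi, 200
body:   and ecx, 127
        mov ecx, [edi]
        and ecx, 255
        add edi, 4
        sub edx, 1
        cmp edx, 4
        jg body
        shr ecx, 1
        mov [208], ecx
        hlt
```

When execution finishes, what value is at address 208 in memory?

1

ecx=11
edx=7
edi=200
ecx=11&127=11
ecx=M[200]=17
ecx=17&255=17
edi=200+4=204
edx=7-1=6
cmp edx, 4  (cmp 6,4)
jg body: taken
ecx=17&127=17
ecx=M[204]=17
ecx=17&255=17
edi=204+4=208
edx=6-1=5
cmp edx, 4  (cmp 5,4)
jg body: taken
ecx=17&127=17
ecx=M[208]=3
ecx=3&255=3
edi=208+4=212
edx=5-1=4
cmp edx, 4  (cmp 4,4)
jg body: not taken
ecx=3>>1=1
mov [208], ecx → M[208]=1
halt.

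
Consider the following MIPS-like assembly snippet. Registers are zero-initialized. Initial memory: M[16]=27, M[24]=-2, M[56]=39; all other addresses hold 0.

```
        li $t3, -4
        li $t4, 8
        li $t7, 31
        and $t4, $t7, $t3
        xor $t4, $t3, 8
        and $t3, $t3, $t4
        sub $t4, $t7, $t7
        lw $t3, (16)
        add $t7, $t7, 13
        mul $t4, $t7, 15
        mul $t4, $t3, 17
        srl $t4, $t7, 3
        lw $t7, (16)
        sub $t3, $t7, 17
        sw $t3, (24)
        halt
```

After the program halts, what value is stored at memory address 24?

10

li $t3, -4 → $t3=-4
li $t4, 8 → $t4=8
li $t7, 31 → $t7=31
and $t4, $t7, $t3 → $t4=31&(-4)=28
xor $t4, $t3, 8 → $t4=(-4)^8=-12
and $t3, $t3, $t4 → $t3=(-4)&(-12)=-12
sub $t4, $t7, $t7 → $t4=31-31=0
lw $t3, (16) → $t3=M[16]=27
add $t7, $t7, 13 → $t7=31+13=44
mul $t4, $t7, 15 → $t4=44*15=660
mul $t4, $t3, 17 → $t4=27*17=459
srl $t4, $t7, 3 → $t4=44>>3=5
lw $t7, (16) → $t7=M[16]=27
sub $t3, $t7, 17 → $t3=27-17=10
sw $t3, (24) → M[24]=10
halt.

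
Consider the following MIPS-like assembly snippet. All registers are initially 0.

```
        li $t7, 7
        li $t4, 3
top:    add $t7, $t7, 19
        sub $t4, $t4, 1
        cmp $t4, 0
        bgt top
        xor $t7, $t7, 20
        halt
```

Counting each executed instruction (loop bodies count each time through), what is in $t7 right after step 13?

64

after li $t7, 7: $t7=7
after li $t4, 3: $t4=3
after add $t7, $t7, 19: $t7=7+19=26
after sub $t4, $t4, 1: $t4=3-1=2
cmp $t4, 0  (cmp 2,0)
bgt top: taken
after add $t7, $t7, 19: $t7=26+19=45
after sub $t4, $t4, 1: $t4=2-1=1
cmp $t4, 0  (cmp 1,0)
bgt top: taken
after add $t7, $t7, 19: $t7=45+19=64
after sub $t4, $t4, 1: $t4=1-1=0
cmp $t4, 0  (cmp 0,0)
After step 13: $t7 = 64.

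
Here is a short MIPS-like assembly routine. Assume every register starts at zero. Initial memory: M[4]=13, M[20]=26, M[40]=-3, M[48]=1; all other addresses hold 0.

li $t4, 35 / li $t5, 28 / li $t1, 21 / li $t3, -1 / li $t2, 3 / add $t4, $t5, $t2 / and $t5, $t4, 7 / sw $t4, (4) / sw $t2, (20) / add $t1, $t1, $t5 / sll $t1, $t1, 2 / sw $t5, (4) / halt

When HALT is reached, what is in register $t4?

31

li $t4, 35 → $t4=35
li $t5, 28 → $t5=28
li $t1, 21 → $t1=21
li $t3, -1 → $t3=-1
li $t2, 3 → $t2=3
add $t4, $t5, $t2 → $t4=28+3=31
and $t5, $t4, 7 → $t5=31&7=7
sw $t4, (4) → M[4]=31
sw $t2, (20) → M[20]=3
add $t1, $t1, $t5 → $t1=21+7=28
sll $t1, $t1, 2 → $t1=28<<2=112
sw $t5, (4) → M[4]=7
halt.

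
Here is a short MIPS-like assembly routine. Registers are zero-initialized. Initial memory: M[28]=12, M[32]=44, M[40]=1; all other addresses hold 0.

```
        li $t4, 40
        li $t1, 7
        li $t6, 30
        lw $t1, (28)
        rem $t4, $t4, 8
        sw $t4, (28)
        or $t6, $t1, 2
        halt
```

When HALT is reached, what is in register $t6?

14

li $t4, 40 → $t4=40
li $t1, 7 → $t1=7
li $t6, 30 → $t6=30
lw $t1, (28) → $t1=M[28]=12
rem $t4, $t4, 8 → $t4=40%8=0
sw $t4, (28) → M[28]=0
or $t6, $t1, 2 → $t6=12|2=14
halt.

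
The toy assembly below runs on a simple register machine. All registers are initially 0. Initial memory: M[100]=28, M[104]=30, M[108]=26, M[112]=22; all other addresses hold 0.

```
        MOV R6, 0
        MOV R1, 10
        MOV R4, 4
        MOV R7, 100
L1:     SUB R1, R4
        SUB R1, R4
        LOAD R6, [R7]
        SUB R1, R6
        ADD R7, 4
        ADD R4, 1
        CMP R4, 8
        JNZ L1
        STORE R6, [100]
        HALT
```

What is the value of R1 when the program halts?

after MOV R6, 0: R6=0
after MOV R1, 10: R1=10
after MOV R4, 4: R4=4
after MOV R7, 100: R7=100
after SUB R1, R4: R1=10-4=6
after SUB R1, R4: R1=6-4=2
after LOAD R6, [R7]: R6=M[100]=28
after SUB R1, R6: R1=2-28=-26
after ADD R7, 4: R7=100+4=104
after ADD R4, 1: R4=4+1=5
CMP R4, 8  (cmp 5,8)
JNZ L1: taken
after SUB R1, R4: R1=(-26)-5=-31
after SUB R1, R4: R1=(-31)-5=-36
after LOAD R6, [R7]: R6=M[104]=30
after SUB R1, R6: R1=(-36)-30=-66
after ADD R7, 4: R7=104+4=108
after ADD R4, 1: R4=5+1=6
CMP R4, 8  (cmp 6,8)
JNZ L1: taken
after SUB R1, R4: R1=(-66)-6=-72
after SUB R1, R4: R1=(-72)-6=-78
after LOAD R6, [R7]: R6=M[108]=26
after SUB R1, R6: R1=(-78)-26=-104
after ADD R7, 4: R7=108+4=112
after ADD R4, 1: R4=6+1=7
CMP R4, 8  (cmp 7,8)
JNZ L1: taken
after SUB R1, R4: R1=(-104)-7=-111
after SUB R1, R4: R1=(-111)-7=-118
after LOAD R6, [R7]: R6=M[112]=22
after SUB R1, R6: R1=(-118)-22=-140
after ADD R7, 4: R7=112+4=116
after ADD R4, 1: R4=7+1=8
CMP R4, 8  (cmp 8,8)
JNZ L1: not taken
STORE R6, [100] → M[100]=22
halt.

-140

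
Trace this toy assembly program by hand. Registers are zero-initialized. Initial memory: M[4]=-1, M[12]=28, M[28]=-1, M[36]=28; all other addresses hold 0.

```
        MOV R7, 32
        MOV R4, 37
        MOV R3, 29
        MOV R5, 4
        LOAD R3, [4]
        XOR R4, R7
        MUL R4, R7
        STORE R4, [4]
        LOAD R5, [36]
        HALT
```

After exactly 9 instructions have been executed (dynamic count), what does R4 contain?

160

MOV R7, 32 → R7=32
MOV R4, 37 → R4=37
MOV R3, 29 → R3=29
MOV R5, 4 → R5=4
LOAD R3, [4] → R3=M[4]=-1
XOR R4, R7 → R4=37^32=5
MUL R4, R7 → R4=5*32=160
STORE R4, [4] → M[4]=160
LOAD R5, [36] → R5=M[36]=28
After step 9: R4 = 160.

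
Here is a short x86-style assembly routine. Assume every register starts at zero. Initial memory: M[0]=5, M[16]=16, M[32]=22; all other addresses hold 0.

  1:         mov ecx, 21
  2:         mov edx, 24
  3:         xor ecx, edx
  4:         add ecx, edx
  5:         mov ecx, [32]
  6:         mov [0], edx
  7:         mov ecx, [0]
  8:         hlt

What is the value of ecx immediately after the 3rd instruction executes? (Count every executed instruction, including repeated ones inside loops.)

13

ecx=21
edx=24
ecx=21^24=13
After step 3: ecx = 13.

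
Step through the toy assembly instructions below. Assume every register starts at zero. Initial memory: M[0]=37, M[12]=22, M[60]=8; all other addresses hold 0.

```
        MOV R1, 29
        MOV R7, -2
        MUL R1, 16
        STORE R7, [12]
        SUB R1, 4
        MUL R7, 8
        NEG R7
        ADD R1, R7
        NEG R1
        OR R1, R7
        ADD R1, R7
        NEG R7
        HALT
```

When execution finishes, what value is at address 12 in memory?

-2

R1=29
R7=-2
R1=29*16=464
STORE R7, [12] → M[12]=-2
R1=464-4=460
R7=(-2)*8=-16
R7=-(-16)=16
R1=460+16=476
R1=-(476)=-476
R1=(-476)|16=-460
R1=(-460)+16=-444
R7=-(16)=-16
halt.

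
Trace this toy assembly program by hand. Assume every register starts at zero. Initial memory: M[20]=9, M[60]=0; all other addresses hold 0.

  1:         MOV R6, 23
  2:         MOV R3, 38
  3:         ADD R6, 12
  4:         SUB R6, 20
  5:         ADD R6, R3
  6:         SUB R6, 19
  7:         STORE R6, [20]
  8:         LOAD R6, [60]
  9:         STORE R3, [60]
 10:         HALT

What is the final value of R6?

0

MOV R6, 23 → R6=23
MOV R3, 38 → R3=38
ADD R6, 12 → R6=23+12=35
SUB R6, 20 → R6=35-20=15
ADD R6, R3 → R6=15+38=53
SUB R6, 19 → R6=53-19=34
STORE R6, [20] → M[20]=34
LOAD R6, [60] → R6=M[60]=0
STORE R3, [60] → M[60]=38
halt.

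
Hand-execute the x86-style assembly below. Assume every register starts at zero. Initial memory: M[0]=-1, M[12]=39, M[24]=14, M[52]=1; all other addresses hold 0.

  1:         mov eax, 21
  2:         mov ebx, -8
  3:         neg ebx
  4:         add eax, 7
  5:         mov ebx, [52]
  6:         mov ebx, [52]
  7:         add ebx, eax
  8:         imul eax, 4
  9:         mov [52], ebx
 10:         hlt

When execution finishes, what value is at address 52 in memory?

29

after mov eax, 21: eax=21
after mov ebx, -8: ebx=-8
after neg ebx: ebx=-(-8)=8
after add eax, 7: eax=21+7=28
after mov ebx, [52]: ebx=M[52]=1
after mov ebx, [52]: ebx=M[52]=1
after add ebx, eax: ebx=1+28=29
after imul eax, 4: eax=28*4=112
mov [52], ebx → M[52]=29
halt.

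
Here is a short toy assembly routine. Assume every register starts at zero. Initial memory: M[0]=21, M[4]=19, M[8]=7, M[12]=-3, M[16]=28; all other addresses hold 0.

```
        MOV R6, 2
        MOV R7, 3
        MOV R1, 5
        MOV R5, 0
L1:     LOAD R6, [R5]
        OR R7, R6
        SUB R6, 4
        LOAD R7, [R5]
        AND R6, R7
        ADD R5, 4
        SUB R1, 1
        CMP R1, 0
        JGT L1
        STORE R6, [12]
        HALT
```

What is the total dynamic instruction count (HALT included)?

after MOV R6, 2: R6=2
after MOV R7, 3: R7=3
after MOV R1, 5: R1=5
after MOV R5, 0: R5=0
after LOAD R6, [R5]: R6=M[0]=21
after OR R7, R6: R7=3|21=23
after SUB R6, 4: R6=21-4=17
after LOAD R7, [R5]: R7=M[0]=21
after AND R6, R7: R6=17&21=17
after ADD R5, 4: R5=0+4=4
after SUB R1, 1: R1=5-1=4
CMP R1, 0  (cmp 4,0)
JGT L1: taken
after LOAD R6, [R5]: R6=M[4]=19
after OR R7, R6: R7=21|19=23
after SUB R6, 4: R6=19-4=15
after LOAD R7, [R5]: R7=M[4]=19
after AND R6, R7: R6=15&19=3
after ADD R5, 4: R5=4+4=8
after SUB R1, 1: R1=4-1=3
CMP R1, 0  (cmp 3,0)
JGT L1: taken
after LOAD R6, [R5]: R6=M[8]=7
after OR R7, R6: R7=19|7=23
after SUB R6, 4: R6=7-4=3
after LOAD R7, [R5]: R7=M[8]=7
after AND R6, R7: R6=3&7=3
after ADD R5, 4: R5=8+4=12
after SUB R1, 1: R1=3-1=2
CMP R1, 0  (cmp 2,0)
JGT L1: taken
after LOAD R6, [R5]: R6=M[12]=-3
after OR R7, R6: R7=7|(-3)=-1
after SUB R6, 4: R6=(-3)-4=-7
after LOAD R7, [R5]: R7=M[12]=-3
after AND R6, R7: R6=(-7)&(-3)=-7
after ADD R5, 4: R5=12+4=16
after SUB R1, 1: R1=2-1=1
CMP R1, 0  (cmp 1,0)
JGT L1: taken
after LOAD R6, [R5]: R6=M[16]=28
after OR R7, R6: R7=(-3)|28=-3
after SUB R6, 4: R6=28-4=24
after LOAD R7, [R5]: R7=M[16]=28
after AND R6, R7: R6=24&28=24
after ADD R5, 4: R5=16+4=20
after SUB R1, 1: R1=1-1=0
CMP R1, 0  (cmp 0,0)
JGT L1: not taken
STORE R6, [12] → M[12]=24
halt.
Total executed instructions: 51.

51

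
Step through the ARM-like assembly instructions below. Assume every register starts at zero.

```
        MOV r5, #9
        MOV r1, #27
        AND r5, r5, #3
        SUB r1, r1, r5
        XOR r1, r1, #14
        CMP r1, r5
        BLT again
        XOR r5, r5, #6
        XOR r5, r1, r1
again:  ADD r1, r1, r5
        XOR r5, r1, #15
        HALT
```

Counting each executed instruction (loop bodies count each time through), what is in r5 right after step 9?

MOV r5, #9 → r5=9
MOV r1, #27 → r1=27
AND r5, r5, #3 → r5=9&3=1
SUB r1, r1, r5 → r1=27-1=26
XOR r1, r1, #14 → r1=26^14=20
CMP r1, r5  (cmp 20,1)
BLT again: not taken
XOR r5, r5, #6 → r5=1^6=7
XOR r5, r1, r1 → r5=20^20=0
After step 9: r5 = 0.

0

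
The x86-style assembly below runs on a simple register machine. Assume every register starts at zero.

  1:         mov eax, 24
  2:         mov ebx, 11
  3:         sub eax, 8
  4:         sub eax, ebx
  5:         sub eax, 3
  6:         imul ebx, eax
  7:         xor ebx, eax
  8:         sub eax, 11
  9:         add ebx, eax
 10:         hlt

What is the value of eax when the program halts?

-9

eax=24
ebx=11
eax=24-8=16
eax=16-11=5
eax=5-3=2
ebx=11*2=22
ebx=22^2=20
eax=2-11=-9
ebx=20+(-9)=11
halt.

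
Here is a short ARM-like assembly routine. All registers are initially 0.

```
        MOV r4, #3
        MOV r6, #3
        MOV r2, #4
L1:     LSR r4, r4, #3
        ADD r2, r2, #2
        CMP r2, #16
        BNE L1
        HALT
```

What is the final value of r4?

r4=3
r6=3
r2=4
r4=3>>3=0
r2=4+2=6
CMP r2, #16  (cmp 6,16)
BNE L1: taken
r4=0>>3=0
r2=6+2=8
CMP r2, #16  (cmp 8,16)
BNE L1: taken
r4=0>>3=0
r2=8+2=10
CMP r2, #16  (cmp 10,16)
BNE L1: taken
r4=0>>3=0
r2=10+2=12
CMP r2, #16  (cmp 12,16)
BNE L1: taken
r4=0>>3=0
r2=12+2=14
CMP r2, #16  (cmp 14,16)
BNE L1: taken
r4=0>>3=0
r2=14+2=16
CMP r2, #16  (cmp 16,16)
BNE L1: not taken
halt.

0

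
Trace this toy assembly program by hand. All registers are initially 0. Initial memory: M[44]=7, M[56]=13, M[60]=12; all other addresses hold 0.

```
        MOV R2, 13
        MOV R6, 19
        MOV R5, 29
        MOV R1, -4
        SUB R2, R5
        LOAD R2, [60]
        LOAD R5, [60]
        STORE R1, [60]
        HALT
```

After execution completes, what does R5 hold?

12

R2=13
R6=19
R5=29
R1=-4
R2=13-29=-16
R2=M[60]=12
R5=M[60]=12
STORE R1, [60] → M[60]=-4
halt.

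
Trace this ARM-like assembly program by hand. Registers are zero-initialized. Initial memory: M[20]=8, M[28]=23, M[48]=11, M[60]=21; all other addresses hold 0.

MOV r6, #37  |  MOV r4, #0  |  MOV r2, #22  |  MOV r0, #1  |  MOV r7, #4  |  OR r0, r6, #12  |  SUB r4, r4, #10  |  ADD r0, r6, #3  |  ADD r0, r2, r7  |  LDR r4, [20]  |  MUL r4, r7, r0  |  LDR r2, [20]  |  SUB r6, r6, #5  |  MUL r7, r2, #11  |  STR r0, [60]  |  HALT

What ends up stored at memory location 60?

r6=37
r4=0
r2=22
r0=1
r7=4
r0=37|12=45
r4=0-10=-10
r0=37+3=40
r0=22+4=26
r4=M[20]=8
r4=4*26=104
r2=M[20]=8
r6=37-5=32
r7=8*11=88
STR r0, [60] → M[60]=26
halt.

26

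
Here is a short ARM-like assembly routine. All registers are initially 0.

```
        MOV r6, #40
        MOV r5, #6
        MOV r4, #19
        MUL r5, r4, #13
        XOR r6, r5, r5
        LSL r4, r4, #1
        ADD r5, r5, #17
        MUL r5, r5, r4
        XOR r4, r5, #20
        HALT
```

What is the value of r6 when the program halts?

MOV r6, #40 → r6=40
MOV r5, #6 → r5=6
MOV r4, #19 → r4=19
MUL r5, r4, #13 → r5=19*13=247
XOR r6, r5, r5 → r6=247^247=0
LSL r4, r4, #1 → r4=19<<1=38
ADD r5, r5, #17 → r5=247+17=264
MUL r5, r5, r4 → r5=264*38=10032
XOR r4, r5, #20 → r4=10032^20=10020
halt.

0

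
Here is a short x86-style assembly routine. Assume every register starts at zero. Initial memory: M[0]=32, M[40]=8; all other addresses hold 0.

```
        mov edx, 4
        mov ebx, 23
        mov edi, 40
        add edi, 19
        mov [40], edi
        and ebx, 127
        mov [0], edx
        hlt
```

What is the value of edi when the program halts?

59

edx=4
ebx=23
edi=40
edi=40+19=59
mov [40], edi → M[40]=59
ebx=23&127=23
mov [0], edx → M[0]=4
halt.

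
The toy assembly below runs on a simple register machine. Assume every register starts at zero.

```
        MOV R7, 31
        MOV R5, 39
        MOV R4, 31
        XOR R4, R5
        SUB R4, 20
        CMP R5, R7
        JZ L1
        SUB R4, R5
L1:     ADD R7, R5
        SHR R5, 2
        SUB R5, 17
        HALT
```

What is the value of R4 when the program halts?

-3

MOV R7, 31 → R7=31
MOV R5, 39 → R5=39
MOV R4, 31 → R4=31
XOR R4, R5 → R4=31^39=56
SUB R4, 20 → R4=56-20=36
CMP R5, R7  (cmp 39,31)
JZ L1: not taken
SUB R4, R5 → R4=36-39=-3
ADD R7, R5 → R7=31+39=70
SHR R5, 2 → R5=39>>2=9
SUB R5, 17 → R5=9-17=-8
halt.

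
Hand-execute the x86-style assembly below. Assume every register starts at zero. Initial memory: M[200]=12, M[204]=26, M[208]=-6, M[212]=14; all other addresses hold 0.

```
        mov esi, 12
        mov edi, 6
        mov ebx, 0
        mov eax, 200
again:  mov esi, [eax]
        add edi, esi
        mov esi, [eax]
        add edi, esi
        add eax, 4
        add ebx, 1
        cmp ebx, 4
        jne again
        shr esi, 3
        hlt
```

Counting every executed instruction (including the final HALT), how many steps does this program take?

mov esi, 12 → esi=12
mov edi, 6 → edi=6
mov ebx, 0 → ebx=0
mov eax, 200 → eax=200
mov esi, [eax] → esi=M[200]=12
add edi, esi → edi=6+12=18
mov esi, [eax] → esi=M[200]=12
add edi, esi → edi=18+12=30
add eax, 4 → eax=200+4=204
add ebx, 1 → ebx=0+1=1
cmp ebx, 4  (cmp 1,4)
jne again: taken
mov esi, [eax] → esi=M[204]=26
add edi, esi → edi=30+26=56
mov esi, [eax] → esi=M[204]=26
add edi, esi → edi=56+26=82
add eax, 4 → eax=204+4=208
add ebx, 1 → ebx=1+1=2
cmp ebx, 4  (cmp 2,4)
jne again: taken
mov esi, [eax] → esi=M[208]=-6
add edi, esi → edi=82+(-6)=76
mov esi, [eax] → esi=M[208]=-6
add edi, esi → edi=76+(-6)=70
add eax, 4 → eax=208+4=212
add ebx, 1 → ebx=2+1=3
cmp ebx, 4  (cmp 3,4)
jne again: taken
mov esi, [eax] → esi=M[212]=14
add edi, esi → edi=70+14=84
mov esi, [eax] → esi=M[212]=14
add edi, esi → edi=84+14=98
add eax, 4 → eax=212+4=216
add ebx, 1 → ebx=3+1=4
cmp ebx, 4  (cmp 4,4)
jne again: not taken
shr esi, 3 → esi=14>>3=1
halt.
Total executed instructions: 38.

38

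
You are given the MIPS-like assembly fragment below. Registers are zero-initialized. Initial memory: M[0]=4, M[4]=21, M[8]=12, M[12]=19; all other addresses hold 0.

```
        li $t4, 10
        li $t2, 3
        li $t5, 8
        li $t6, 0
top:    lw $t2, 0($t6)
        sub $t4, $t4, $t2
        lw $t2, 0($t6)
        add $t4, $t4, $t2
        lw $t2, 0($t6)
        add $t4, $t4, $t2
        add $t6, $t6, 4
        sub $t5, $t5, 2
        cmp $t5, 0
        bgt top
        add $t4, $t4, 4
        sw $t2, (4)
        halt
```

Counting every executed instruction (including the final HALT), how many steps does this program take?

47

$t4=10
$t2=3
$t5=8
$t6=0
$t2=M[0]=4
$t4=10-4=6
$t2=M[0]=4
$t4=6+4=10
$t2=M[0]=4
$t4=10+4=14
$t6=0+4=4
$t5=8-2=6
cmp $t5, 0  (cmp 6,0)
bgt top: taken
$t2=M[4]=21
$t4=14-21=-7
$t2=M[4]=21
$t4=(-7)+21=14
$t2=M[4]=21
$t4=14+21=35
$t6=4+4=8
$t5=6-2=4
cmp $t5, 0  (cmp 4,0)
bgt top: taken
$t2=M[8]=12
$t4=35-12=23
$t2=M[8]=12
$t4=23+12=35
$t2=M[8]=12
$t4=35+12=47
$t6=8+4=12
$t5=4-2=2
cmp $t5, 0  (cmp 2,0)
bgt top: taken
$t2=M[12]=19
$t4=47-19=28
$t2=M[12]=19
$t4=28+19=47
$t2=M[12]=19
$t4=47+19=66
$t6=12+4=16
$t5=2-2=0
cmp $t5, 0  (cmp 0,0)
bgt top: not taken
$t4=66+4=70
sw $t2, (4) → M[4]=19
halt.
Total executed instructions: 47.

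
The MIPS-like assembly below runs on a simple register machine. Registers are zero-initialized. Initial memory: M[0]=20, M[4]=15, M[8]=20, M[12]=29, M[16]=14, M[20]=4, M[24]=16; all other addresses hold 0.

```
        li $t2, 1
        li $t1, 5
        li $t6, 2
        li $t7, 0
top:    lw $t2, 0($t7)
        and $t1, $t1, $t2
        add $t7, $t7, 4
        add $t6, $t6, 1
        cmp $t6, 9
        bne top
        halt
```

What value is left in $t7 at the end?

28

$t2=1
$t1=5
$t6=2
$t7=0
$t2=M[0]=20
$t1=5&20=4
$t7=0+4=4
$t6=2+1=3
cmp $t6, 9  (cmp 3,9)
bne top: taken
$t2=M[4]=15
$t1=4&15=4
$t7=4+4=8
$t6=3+1=4
cmp $t6, 9  (cmp 4,9)
bne top: taken
$t2=M[8]=20
$t1=4&20=4
$t7=8+4=12
$t6=4+1=5
cmp $t6, 9  (cmp 5,9)
bne top: taken
$t2=M[12]=29
$t1=4&29=4
$t7=12+4=16
$t6=5+1=6
cmp $t6, 9  (cmp 6,9)
bne top: taken
$t2=M[16]=14
$t1=4&14=4
$t7=16+4=20
$t6=6+1=7
cmp $t6, 9  (cmp 7,9)
bne top: taken
$t2=M[20]=4
$t1=4&4=4
$t7=20+4=24
$t6=7+1=8
cmp $t6, 9  (cmp 8,9)
bne top: taken
$t2=M[24]=16
$t1=4&16=0
$t7=24+4=28
$t6=8+1=9
cmp $t6, 9  (cmp 9,9)
bne top: not taken
halt.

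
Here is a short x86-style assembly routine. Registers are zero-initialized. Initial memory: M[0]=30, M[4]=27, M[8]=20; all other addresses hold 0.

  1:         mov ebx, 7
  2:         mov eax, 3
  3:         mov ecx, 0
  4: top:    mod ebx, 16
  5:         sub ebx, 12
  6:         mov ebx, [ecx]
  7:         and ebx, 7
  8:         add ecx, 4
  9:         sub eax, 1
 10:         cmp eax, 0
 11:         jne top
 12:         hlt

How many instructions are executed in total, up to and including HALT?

28

after mov ebx, 7: ebx=7
after mov eax, 3: eax=3
after mov ecx, 0: ecx=0
after mod ebx, 16: ebx=7%16=7
after sub ebx, 12: ebx=7-12=-5
after mov ebx, [ecx]: ebx=M[0]=30
after and ebx, 7: ebx=30&7=6
after add ecx, 4: ecx=0+4=4
after sub eax, 1: eax=3-1=2
cmp eax, 0  (cmp 2,0)
jne top: taken
after mod ebx, 16: ebx=6%16=6
after sub ebx, 12: ebx=6-12=-6
after mov ebx, [ecx]: ebx=M[4]=27
after and ebx, 7: ebx=27&7=3
after add ecx, 4: ecx=4+4=8
after sub eax, 1: eax=2-1=1
cmp eax, 0  (cmp 1,0)
jne top: taken
after mod ebx, 16: ebx=3%16=3
after sub ebx, 12: ebx=3-12=-9
after mov ebx, [ecx]: ebx=M[8]=20
after and ebx, 7: ebx=20&7=4
after add ecx, 4: ecx=8+4=12
after sub eax, 1: eax=1-1=0
cmp eax, 0  (cmp 0,0)
jne top: not taken
halt.
Total executed instructions: 28.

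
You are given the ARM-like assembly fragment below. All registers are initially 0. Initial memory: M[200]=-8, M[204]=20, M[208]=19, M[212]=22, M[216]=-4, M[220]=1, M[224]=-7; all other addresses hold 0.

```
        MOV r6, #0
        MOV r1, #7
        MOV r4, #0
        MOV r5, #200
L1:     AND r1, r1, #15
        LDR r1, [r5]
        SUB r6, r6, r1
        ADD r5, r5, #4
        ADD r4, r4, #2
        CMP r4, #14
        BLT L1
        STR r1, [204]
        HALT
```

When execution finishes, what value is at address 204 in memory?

-7

MOV r6, #0 → r6=0
MOV r1, #7 → r1=7
MOV r4, #0 → r4=0
MOV r5, #200 → r5=200
AND r1, r1, #15 → r1=7&15=7
LDR r1, [r5] → r1=M[200]=-8
SUB r6, r6, r1 → r6=0-(-8)=8
ADD r5, r5, #4 → r5=200+4=204
ADD r4, r4, #2 → r4=0+2=2
CMP r4, #14  (cmp 2,14)
BLT L1: taken
AND r1, r1, #15 → r1=(-8)&15=8
LDR r1, [r5] → r1=M[204]=20
SUB r6, r6, r1 → r6=8-20=-12
ADD r5, r5, #4 → r5=204+4=208
ADD r4, r4, #2 → r4=2+2=4
CMP r4, #14  (cmp 4,14)
BLT L1: taken
AND r1, r1, #15 → r1=20&15=4
LDR r1, [r5] → r1=M[208]=19
SUB r6, r6, r1 → r6=(-12)-19=-31
ADD r5, r5, #4 → r5=208+4=212
ADD r4, r4, #2 → r4=4+2=6
CMP r4, #14  (cmp 6,14)
BLT L1: taken
AND r1, r1, #15 → r1=19&15=3
LDR r1, [r5] → r1=M[212]=22
SUB r6, r6, r1 → r6=(-31)-22=-53
ADD r5, r5, #4 → r5=212+4=216
ADD r4, r4, #2 → r4=6+2=8
CMP r4, #14  (cmp 8,14)
BLT L1: taken
AND r1, r1, #15 → r1=22&15=6
LDR r1, [r5] → r1=M[216]=-4
SUB r6, r6, r1 → r6=(-53)-(-4)=-49
ADD r5, r5, #4 → r5=216+4=220
ADD r4, r4, #2 → r4=8+2=10
CMP r4, #14  (cmp 10,14)
BLT L1: taken
AND r1, r1, #15 → r1=(-4)&15=12
LDR r1, [r5] → r1=M[220]=1
SUB r6, r6, r1 → r6=(-49)-1=-50
ADD r5, r5, #4 → r5=220+4=224
ADD r4, r4, #2 → r4=10+2=12
CMP r4, #14  (cmp 12,14)
BLT L1: taken
AND r1, r1, #15 → r1=1&15=1
LDR r1, [r5] → r1=M[224]=-7
SUB r6, r6, r1 → r6=(-50)-(-7)=-43
ADD r5, r5, #4 → r5=224+4=228
ADD r4, r4, #2 → r4=12+2=14
CMP r4, #14  (cmp 14,14)
BLT L1: not taken
STR r1, [204] → M[204]=-7
halt.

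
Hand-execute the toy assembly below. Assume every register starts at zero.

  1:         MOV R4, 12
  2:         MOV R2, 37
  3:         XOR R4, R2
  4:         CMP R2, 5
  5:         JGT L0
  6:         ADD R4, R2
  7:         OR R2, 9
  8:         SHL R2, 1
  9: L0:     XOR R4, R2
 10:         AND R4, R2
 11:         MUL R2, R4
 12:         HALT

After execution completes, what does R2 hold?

after MOV R4, 12: R4=12
after MOV R2, 37: R2=37
after XOR R4, R2: R4=12^37=41
CMP R2, 5  (cmp 37,5)
JGT L0: taken
after XOR R4, R2: R4=41^37=12
after AND R4, R2: R4=12&37=4
after MUL R2, R4: R2=37*4=148
halt.

148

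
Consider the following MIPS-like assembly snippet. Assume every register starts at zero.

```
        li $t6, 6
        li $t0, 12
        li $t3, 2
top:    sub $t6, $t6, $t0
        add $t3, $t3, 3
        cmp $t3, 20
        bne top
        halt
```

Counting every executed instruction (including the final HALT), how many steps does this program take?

28

$t6=6
$t0=12
$t3=2
$t6=6-12=-6
$t3=2+3=5
cmp $t3, 20  (cmp 5,20)
bne top: taken
$t6=(-6)-12=-18
$t3=5+3=8
cmp $t3, 20  (cmp 8,20)
bne top: taken
$t6=(-18)-12=-30
$t3=8+3=11
cmp $t3, 20  (cmp 11,20)
bne top: taken
$t6=(-30)-12=-42
$t3=11+3=14
cmp $t3, 20  (cmp 14,20)
bne top: taken
$t6=(-42)-12=-54
$t3=14+3=17
cmp $t3, 20  (cmp 17,20)
bne top: taken
$t6=(-54)-12=-66
$t3=17+3=20
cmp $t3, 20  (cmp 20,20)
bne top: not taken
halt.
Total executed instructions: 28.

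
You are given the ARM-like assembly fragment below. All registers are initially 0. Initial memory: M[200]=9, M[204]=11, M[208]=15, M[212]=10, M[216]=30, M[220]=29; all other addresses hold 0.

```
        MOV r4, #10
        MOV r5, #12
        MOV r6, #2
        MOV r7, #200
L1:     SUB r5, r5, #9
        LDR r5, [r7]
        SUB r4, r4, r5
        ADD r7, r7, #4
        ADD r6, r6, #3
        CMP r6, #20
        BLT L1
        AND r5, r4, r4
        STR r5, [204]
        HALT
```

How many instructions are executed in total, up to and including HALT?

49

after MOV r4, #10: r4=10
after MOV r5, #12: r5=12
after MOV r6, #2: r6=2
after MOV r7, #200: r7=200
after SUB r5, r5, #9: r5=12-9=3
after LDR r5, [r7]: r5=M[200]=9
after SUB r4, r4, r5: r4=10-9=1
after ADD r7, r7, #4: r7=200+4=204
after ADD r6, r6, #3: r6=2+3=5
CMP r6, #20  (cmp 5,20)
BLT L1: taken
after SUB r5, r5, #9: r5=9-9=0
after LDR r5, [r7]: r5=M[204]=11
after SUB r4, r4, r5: r4=1-11=-10
after ADD r7, r7, #4: r7=204+4=208
after ADD r6, r6, #3: r6=5+3=8
CMP r6, #20  (cmp 8,20)
BLT L1: taken
after SUB r5, r5, #9: r5=11-9=2
after LDR r5, [r7]: r5=M[208]=15
after SUB r4, r4, r5: r4=(-10)-15=-25
after ADD r7, r7, #4: r7=208+4=212
after ADD r6, r6, #3: r6=8+3=11
CMP r6, #20  (cmp 11,20)
BLT L1: taken
after SUB r5, r5, #9: r5=15-9=6
after LDR r5, [r7]: r5=M[212]=10
after SUB r4, r4, r5: r4=(-25)-10=-35
after ADD r7, r7, #4: r7=212+4=216
after ADD r6, r6, #3: r6=11+3=14
CMP r6, #20  (cmp 14,20)
BLT L1: taken
after SUB r5, r5, #9: r5=10-9=1
after LDR r5, [r7]: r5=M[216]=30
after SUB r4, r4, r5: r4=(-35)-30=-65
after ADD r7, r7, #4: r7=216+4=220
after ADD r6, r6, #3: r6=14+3=17
CMP r6, #20  (cmp 17,20)
BLT L1: taken
after SUB r5, r5, #9: r5=30-9=21
after LDR r5, [r7]: r5=M[220]=29
after SUB r4, r4, r5: r4=(-65)-29=-94
after ADD r7, r7, #4: r7=220+4=224
after ADD r6, r6, #3: r6=17+3=20
CMP r6, #20  (cmp 20,20)
BLT L1: not taken
after AND r5, r4, r4: r5=(-94)&(-94)=-94
STR r5, [204] → M[204]=-94
halt.
Total executed instructions: 49.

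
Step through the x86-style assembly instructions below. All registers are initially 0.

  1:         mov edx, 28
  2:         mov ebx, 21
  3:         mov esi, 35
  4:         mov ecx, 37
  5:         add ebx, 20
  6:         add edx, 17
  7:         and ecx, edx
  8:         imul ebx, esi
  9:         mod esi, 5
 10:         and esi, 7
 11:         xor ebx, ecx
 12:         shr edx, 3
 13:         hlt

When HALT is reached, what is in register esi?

after mov edx, 28: edx=28
after mov ebx, 21: ebx=21
after mov esi, 35: esi=35
after mov ecx, 37: ecx=37
after add ebx, 20: ebx=21+20=41
after add edx, 17: edx=28+17=45
after and ecx, edx: ecx=37&45=37
after imul ebx, esi: ebx=41*35=1435
after mod esi, 5: esi=35%5=0
after and esi, 7: esi=0&7=0
after xor ebx, ecx: ebx=1435^37=1470
after shr edx, 3: edx=45>>3=5
halt.

0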